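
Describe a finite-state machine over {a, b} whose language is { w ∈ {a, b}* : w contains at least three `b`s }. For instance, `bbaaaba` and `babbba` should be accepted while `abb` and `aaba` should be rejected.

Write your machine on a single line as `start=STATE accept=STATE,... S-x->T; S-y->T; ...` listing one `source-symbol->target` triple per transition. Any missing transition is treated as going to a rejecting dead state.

start=S0; accept=S3,S4; S0-a->S0; S0-b->S1; S1-a->S1; S1-b->S2; S2-a->S2; S2-b->S3; S3-a->S3; S3-b->S4; S4-a->S4; S4-b->S4

Count `b`s, saturating at 4: states S0 through S3 mean 0 through 3 `b`s seen; S4 means more than 3. Each `b` increments (capped at S4); other symbols loop. Accept from {S3, S4}.
With 5 states:
        a   b  
>  S0   S0  S1 
   S1   S1  S2 
   S2   S2  S3 
 * S3   S3  S4 
 * S4   S4  S4 
(> = start, * = accepting)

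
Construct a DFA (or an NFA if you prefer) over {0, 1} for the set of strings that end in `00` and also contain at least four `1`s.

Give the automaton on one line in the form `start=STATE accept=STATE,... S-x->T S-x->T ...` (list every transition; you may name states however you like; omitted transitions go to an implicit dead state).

start=q0 accept=q6 q0-0->q0 q0-1->q1 q1-0->q1 q1-1->q2 q2-0->q2 q2-1->q3 q3-0->q3 q3-1->q4 q4-0->q5 q4-1->q4 q5-0->q6 q5-1->q4 q6-0->q6 q6-1->q4

Handle the two conditions separately and then intersect. One (3 states) tracks how much of the suffix `00` has currently been matched; the other (6 states) tracks the count of `1`s, saturating at 5. Each combined state is a pair, one component from each; accept when both components accept. Minimizing collapses redundant product states.
A 7-state machine:
        0   1  
>  q0   q0  q1 
   q1   q1  q2 
   q2   q2  q3 
   q3   q3  q4 
   q4   q5  q4 
   q5   q6  q4 
 * q6   q6  q4 
(> = start, * = accepting)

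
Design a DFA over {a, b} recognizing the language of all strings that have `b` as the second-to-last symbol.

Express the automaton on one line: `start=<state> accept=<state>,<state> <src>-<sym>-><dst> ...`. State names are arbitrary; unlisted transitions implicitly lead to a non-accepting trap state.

A DFA must remember the last 2 symbols (since which symbol is second-to-last isn't known until the input ends). Use one state per possible window of the last ≤2 symbols; accept from those whose window starts with `b`.
7 states suffice.
        a   b  
>  q0   q1  q2 
   q1   q3  q4 
   q2   q5  q6 
   q3   q3  q4 
   q4   q5  q6 
 * q5   q3  q4 
 * q6   q5  q6 
(> = start, * = accepting)

start=q0 accept=q5,q6 q0-a->q1 q0-b->q2 q1-a->q3 q1-b->q4 q2-a->q5 q2-b->q6 q3-a->q3 q3-b->q4 q4-a->q5 q4-b->q6 q5-a->q3 q5-b->q4 q6-a->q5 q6-b->q6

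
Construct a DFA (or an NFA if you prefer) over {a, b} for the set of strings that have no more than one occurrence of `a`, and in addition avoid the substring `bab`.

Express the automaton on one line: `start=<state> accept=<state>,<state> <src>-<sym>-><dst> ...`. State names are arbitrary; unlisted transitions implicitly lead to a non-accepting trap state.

Run two small machines in parallel and take their product. One (3 states) tracks the count of `a`s, saturating at 2; the other (4 states) tracks partial matches of the forbidden pattern `bab`. Each combined state is a pair, one component from each; accept when both components accept. Minimizing collapses redundant product states.
With 5 states:
        a   b  
>* s0   s1  s2 
 * s1   s3  s1 
 * s2   s4  s2 
   s3   s3  s3 
 * s4   s3  s3 
(> = start, * = accepting)

start=s0 accept=s0,s1,s2,s4 s0-a->s1 s0-b->s2 s1-a->s3 s1-b->s1 s2-a->s4 s2-b->s2 s3-a->s3 s3-b->s3 s4-a->s3 s4-b->s3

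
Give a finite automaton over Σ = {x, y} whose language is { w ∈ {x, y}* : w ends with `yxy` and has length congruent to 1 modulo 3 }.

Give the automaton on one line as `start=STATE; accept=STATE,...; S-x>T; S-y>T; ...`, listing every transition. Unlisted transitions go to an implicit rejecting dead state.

Handle the two conditions separately and then intersect. The first has 4 states tracking how much of the suffix `yxy` has currently been matched; the second has 3 states tracking the input length modulo 3. A product state is a pair (one from each), accepting exactly when both do. After merging equivalent states the machine shrinks.
6 states suffice.
        x   y  
>  S0   S1  S1 
   S1   S2  S3 
   S2   S0  S0 
   S3   S4  S0 
   S4   S1  S5 
 * S5   S2  S3 
(> = start, * = accepting)

start=S0; accept=S5; S0-x>S1; S0-y>S1; S1-x>S2; S1-y>S3; S2-x>S0; S2-y>S0; S3-x>S4; S3-y>S0; S4-x>S1; S4-y>S5; S5-x>S2; S5-y>S3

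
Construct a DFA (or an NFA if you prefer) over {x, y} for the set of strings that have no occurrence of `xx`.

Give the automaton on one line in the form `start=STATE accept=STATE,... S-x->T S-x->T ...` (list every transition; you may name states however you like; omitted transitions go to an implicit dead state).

start=A accept=A,B A-x->B A-y->A B-x->C B-y->A C-x->C C-y->C

Track partial matches of the forbidden pattern `xx`. State C is a dead state reached once `xx` has occurred; every other state accepts. A means no part of `xx` is currently matched.
With 3 states:
       x  y 
>* A   B  A 
 * B   C  A 
   C   C  C 
(> = start, * = accepting)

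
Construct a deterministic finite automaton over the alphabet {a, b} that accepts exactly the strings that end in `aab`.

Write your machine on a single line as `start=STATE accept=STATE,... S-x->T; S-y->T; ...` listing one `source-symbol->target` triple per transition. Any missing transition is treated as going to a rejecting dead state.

Let each state record the length of the longest suffix of the input read so far that is also a prefix of `aab`. q1 means the last symbol is `a`; q2 means the last 2 symbols are `aa`; q3 means the last 3 symbols are `aab`. Accept only at q3, where the string currently ends in `aab`.
A 4-state machine:
        a   b  
>  q0   q1  q0 
   q1   q2  q0 
   q2   q2  q3 
 * q3   q1  q0 
(> = start, * = accepting)

start=q0; accept=q3; q0-a->q1; q0-b->q0; q1-a->q2; q1-b->q0; q2-a->q2; q2-b->q3; q3-a->q1; q3-b->q0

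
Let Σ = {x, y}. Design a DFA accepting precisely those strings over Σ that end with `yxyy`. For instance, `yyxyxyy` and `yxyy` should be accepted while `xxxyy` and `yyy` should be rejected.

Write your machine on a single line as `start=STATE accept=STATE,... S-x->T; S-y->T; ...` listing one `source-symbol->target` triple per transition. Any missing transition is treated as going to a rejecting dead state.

Remember how much of `yxyy` the current input suffix matches. State A means no match yet; B means the last symbol is `y`; C means the last 2 symbols are `yx`; D means the last 3 symbols are `yxy`; E means the last 4 symbols are `yxyy`. Only E accepts. On a mismatch, fall back to the longest proper suffix that is still a prefix of `yxyy`.
5 states suffice.
       x  y 
>  A   A  B 
   B   C  B 
   C   A  D 
   D   C  E 
 * E   C  B 
(> = start, * = accepting)

start=A; accept=E; A-x->A; A-y->B; B-x->C; B-y->B; C-x->A; C-y->D; D-x->C; D-y->E; E-x->C; E-y->B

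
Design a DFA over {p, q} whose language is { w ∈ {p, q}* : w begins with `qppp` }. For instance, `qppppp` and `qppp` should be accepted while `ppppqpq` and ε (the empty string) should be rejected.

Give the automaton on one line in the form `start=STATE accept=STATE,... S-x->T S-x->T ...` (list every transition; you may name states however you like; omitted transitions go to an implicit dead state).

start=s0 accept=s4 s0-p->s5 s0-q->s1 s1-p->s2 s1-q->s5 s2-p->s3 s2-q->s5 s3-p->s4 s3-q->s5 s4-p->s4 s4-q->s4 s5-p->s5 s5-q->s5

Check the first 4 symbols one by one: s0 through s3 record how many have matched `qppp` so far; any wrong symbol goes to the dead state s5. After all 4 match we enter the accepting sink s4.
6 states suffice.
        p   q  
>  s0   s5  s1 
   s1   s2  s5 
   s2   s3  s5 
   s3   s4  s5 
 * s4   s4  s4 
   s5   s5  s5 
(> = start, * = accepting)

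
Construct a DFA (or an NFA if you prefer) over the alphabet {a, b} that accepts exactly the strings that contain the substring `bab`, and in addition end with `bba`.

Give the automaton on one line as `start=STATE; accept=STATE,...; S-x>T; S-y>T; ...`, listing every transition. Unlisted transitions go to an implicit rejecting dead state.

Run two small machines in parallel and take their product. One (4 states) tracks whether and how much of `bab` has been seen; the other (4 states) tracks how much of the suffix `bba` has currently been matched. Each combined state is a pair, one component from each; accept when both components accept.
With 9 states:
        a   b  
>  q0   q0  q1 
   q1   q2  q3 
   q2   q0  q4 
   q3   q5  q3 
   q4   q6  q7 
   q5   q0  q4 
   q6   q6  q4 
   q7   q8  q7 
 * q8   q6  q4 
(> = start, * = accepting)

start=q0; accept=q8; q0-a>q0; q0-b>q1; q1-a>q2; q1-b>q3; q2-a>q0; q2-b>q4; q3-a>q5; q3-b>q3; q4-a>q6; q4-b>q7; q5-a>q0; q5-b>q4; q6-a>q6; q6-b>q4; q7-a>q8; q7-b>q7; q8-a>q6; q8-b>q4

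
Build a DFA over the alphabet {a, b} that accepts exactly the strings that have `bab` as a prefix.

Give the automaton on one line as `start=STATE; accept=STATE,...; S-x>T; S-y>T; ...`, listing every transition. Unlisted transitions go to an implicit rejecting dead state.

Walk along `bab` while the input agrees: from q0 take `b` to q1, and so on. Any deviation drops to the rejecting sink q4. Once q3 is reached the prefix is confirmed and every continuation is accepted.
A 5-state machine:
        a   b  
>  q0   q4  q1 
   q1   q2  q4 
   q2   q4  q3 
 * q3   q3  q3 
   q4   q4  q4 
(> = start, * = accepting)

start=q0; accept=q3; q0-a>q4; q0-b>q1; q1-a>q2; q1-b>q4; q2-a>q4; q2-b>q3; q3-a>q3; q3-b>q3; q4-a>q4; q4-b>q4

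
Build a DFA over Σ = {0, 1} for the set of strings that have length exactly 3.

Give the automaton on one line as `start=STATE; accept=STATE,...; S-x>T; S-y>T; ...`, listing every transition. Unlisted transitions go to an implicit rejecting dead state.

We only need to distinguish lengths 0, 1, …, 3, and '>3'. Chain S0 → S1 → S2 → S3 → S4 on every symbol, with S4 looping. Accepting states: {S3}.
        0   1  
>  S0   S1  S1 
   S1   S2  S2 
   S2   S3  S3 
 * S3   S4  S4 
   S4   S4  S4 
(> = start, * = accepting)

start=S0; accept=S3; S0-0>S1; S0-1>S1; S1-0>S2; S1-1>S2; S2-0>S3; S2-1>S3; S3-0>S4; S3-1>S4; S4-0>S4; S4-1>S4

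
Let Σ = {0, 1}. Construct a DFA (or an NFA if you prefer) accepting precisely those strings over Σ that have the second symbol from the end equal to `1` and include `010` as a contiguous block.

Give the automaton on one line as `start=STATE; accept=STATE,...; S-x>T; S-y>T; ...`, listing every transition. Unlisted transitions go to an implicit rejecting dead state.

Run two small machines in parallel and take their product. One (7 states) tracks the last 2 symbols read; the other (4 states) tracks whether and how much of `010` has been seen. Each combined state is a pair, one component from each; accept when both components accept.
11 states suffice.
       0  1 
>  A   B  C 
   B   D  E 
   C   F  G 
   D   D  E 
   E   H  G 
   F   D  E 
   G   F  G 
 * H   I  J 
   I   I  J 
   J   H  K 
 * K   H  K 
(> = start, * = accepting)

start=A; accept=H,K; A-0>B; A-1>C; B-0>D; B-1>E; C-0>F; C-1>G; D-0>D; D-1>E; E-0>H; E-1>G; F-0>D; F-1>E; G-0>F; G-1>G; H-0>I; H-1>J; I-0>I; I-1>J; J-0>H; J-1>K; K-0>H; K-1>K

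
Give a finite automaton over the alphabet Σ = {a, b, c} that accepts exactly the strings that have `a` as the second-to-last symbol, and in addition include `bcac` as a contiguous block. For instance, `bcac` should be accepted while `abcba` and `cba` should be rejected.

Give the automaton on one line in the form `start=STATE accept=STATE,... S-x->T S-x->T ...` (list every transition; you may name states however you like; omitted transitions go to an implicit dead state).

Build one automaton per condition and run them in lockstep. One (13 states) tracks the last 2 symbols read; the other (5 states) tracks whether and how much of `bcac` has been seen. Each combined state is a pair, one component from each; accept when both components accept. After merging equivalent states the machine shrinks.
        a   b   c  
>  S0   S0  S1  S0 
   S1   S0  S1  S2 
   S2   S3  S1  S0 
   S3   S0  S1  S4 
 * S4   S5  S6  S6 
   S5   S7  S4  S4 
   S6   S5  S6  S6 
 * S7   S7  S4  S4 
(> = start, * = accepting)

start=S0 accept=S4,S7 S0-a->S0 S0-b->S1 S0-c->S0 S1-a->S0 S1-b->S1 S1-c->S2 S2-a->S3 S2-b->S1 S2-c->S0 S3-a->S0 S3-b->S1 S3-c->S4 S4-a->S5 S4-b->S6 S4-c->S6 S5-a->S7 S5-b->S4 S5-c->S4 S6-a->S5 S6-b->S6 S6-c->S6 S7-a->S7 S7-b->S4 S7-c->S4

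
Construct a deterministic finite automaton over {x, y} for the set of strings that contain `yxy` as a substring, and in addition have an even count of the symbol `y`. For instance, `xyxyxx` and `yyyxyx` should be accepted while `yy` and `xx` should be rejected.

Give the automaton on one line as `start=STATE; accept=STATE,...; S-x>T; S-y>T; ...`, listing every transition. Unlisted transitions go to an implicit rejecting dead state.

start=s0; accept=s5; s0-x>s0; s0-y>s1; s1-x>s2; s1-y>s3; s2-x>s4; s2-y>s5; s3-x>s6; s3-y>s1; s4-x>s4; s4-y>s3; s5-x>s5; s5-y>s7; s6-x>s0; s6-y>s7; s7-x>s7; s7-y>s5

Handle the two conditions separately and then intersect. One (4 states) tracks whether and how much of `yxy` has been seen; the other (2 states) tracks the count of `y`s modulo 2. Each combined state is a pair, one component from each; accept when both components accept.
8 states suffice.
        x   y  
>  s0   s0  s1 
   s1   s2  s3 
   s2   s4  s5 
   s3   s6  s1 
   s4   s4  s3 
 * s5   s5  s7 
   s6   s0  s7 
   s7   s7  s5 
(> = start, * = accepting)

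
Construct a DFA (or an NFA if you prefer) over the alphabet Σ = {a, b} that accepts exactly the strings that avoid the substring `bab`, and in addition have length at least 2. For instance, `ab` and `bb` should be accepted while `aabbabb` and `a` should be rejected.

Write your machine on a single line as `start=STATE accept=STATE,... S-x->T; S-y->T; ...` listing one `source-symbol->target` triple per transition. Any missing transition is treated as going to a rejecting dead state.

start=q0; accept=q3,q4,q5; q0-a->q1; q0-b->q2; q1-a->q3; q1-b->q4; q2-a->q5; q2-b->q4; q3-a->q3; q3-b->q4; q4-a->q5; q4-b->q4; q5-a->q3; q5-b->q6; q6-a->q6; q6-b->q6

Run two small machines in parallel and take their product. The first has 4 states tracking partial matches of the forbidden pattern `bab`; the second has 4 states tracking the input length, saturating at 3. A product state is a pair (one from each), accepting exactly when both do. Minimizing collapses redundant product states.
With 7 states:
        a   b  
>  q0   q1  q2 
   q1   q3  q4 
   q2   q5  q4 
 * q3   q3  q4 
 * q4   q5  q4 
 * q5   q3  q6 
   q6   q6  q6 
(> = start, * = accepting)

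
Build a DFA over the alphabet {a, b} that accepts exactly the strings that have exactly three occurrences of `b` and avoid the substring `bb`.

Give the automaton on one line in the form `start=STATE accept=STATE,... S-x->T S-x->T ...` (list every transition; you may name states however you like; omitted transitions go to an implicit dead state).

start=s0 accept=s6 s0-a->s0 s0-b->s1 s1-a->s2 s1-b->s3 s2-a->s2 s2-b->s4 s3-a->s3 s3-b->s3 s4-a->s5 s4-b->s3 s5-a->s5 s5-b->s6 s6-a->s6 s6-b->s3

Build one automaton per condition and run them in lockstep. The first has 5 states tracking the count of `b`s, saturating at 4; the second has 3 states tracking partial matches of the forbidden pattern `bb`. A product state is a pair (one from each), accepting exactly when both do. Minimizing collapses redundant product states.
A 7-state machine:
        a   b  
>  s0   s0  s1 
   s1   s2  s3 
   s2   s2  s4 
   s3   s3  s3 
   s4   s5  s3 
   s5   s5  s6 
 * s6   s6  s3 
(> = start, * = accepting)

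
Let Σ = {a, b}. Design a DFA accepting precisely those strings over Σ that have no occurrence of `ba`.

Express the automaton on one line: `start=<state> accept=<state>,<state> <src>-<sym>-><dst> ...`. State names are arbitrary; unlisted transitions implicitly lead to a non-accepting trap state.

This is the complement of 'contains `ba`'. Use the same substring-matching states — q0 through q2 holding how much of `ba` has just been matched — but flip the accepting set: everything except the trap q2 accepts.
3 states suffice.
        a   b  
>* q0   q0  q1 
 * q1   q2  q1 
   q2   q2  q2 
(> = start, * = accepting)

start=q0 accept=q0,q1 q0-a->q0 q0-b->q1 q1-a->q2 q1-b->q1 q2-a->q2 q2-b->q2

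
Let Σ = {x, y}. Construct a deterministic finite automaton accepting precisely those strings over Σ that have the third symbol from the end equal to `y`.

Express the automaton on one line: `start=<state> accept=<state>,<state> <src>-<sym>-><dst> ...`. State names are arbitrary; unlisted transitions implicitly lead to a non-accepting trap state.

Because acceptance depends on a position counted from the end, the machine has to buffer the most recent 3 symbols. Make each state the string of the last up-to-3 symbols read; on input `x` shift the window left and append `x`. Accept when the buffered window has length 3 and begins with `y`.
With 15 states:
          x    y  
>  S0     S1   S2 
   S1     S3   S4 
   S2     S5   S6 
   S3     S7   S8 
   S4     S9  S10 
   S5    S11  S12 
   S6    S13  S14 
   S7     S7   S8 
   S8     S9  S10 
   S9    S11  S12 
   S10   S13  S14 
 * S11    S7   S8 
 * S12    S9  S10 
 * S13   S11  S12 
 * S14   S13  S14 
(> = start, * = accepting)

start=S0 accept=S11,S12,S13,S14 S0-x->S1 S0-y->S2 S1-x->S3 S1-y->S4 S2-x->S5 S2-y->S6 S3-x->S7 S3-y->S8 S4-x->S9 S4-y->S10 S5-x->S11 S5-y->S12 S6-x->S13 S6-y->S14 S7-x->S7 S7-y->S8 S8-x->S9 S8-y->S10 S9-x->S11 S9-y->S12 S10-x->S13 S10-y->S14 S11-x->S7 S11-y->S8 S12-x->S9 S12-y->S10 S13-x->S11 S13-y->S12 S14-x->S13 S14-y->S14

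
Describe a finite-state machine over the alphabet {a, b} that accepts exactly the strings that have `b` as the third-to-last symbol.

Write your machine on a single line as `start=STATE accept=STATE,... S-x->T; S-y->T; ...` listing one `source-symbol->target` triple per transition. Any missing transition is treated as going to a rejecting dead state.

A DFA must remember the last 3 symbols (since which symbol is third-to-last isn't known until the input ends). Use one state per possible window of the last ≤3 symbols; accept from those whose window starts with `b`.
A 15-state machine:
          a    b  
>  q0     q1   q2 
   q1     q3   q4 
   q2     q5   q6 
   q3     q7   q8 
   q4     q9  q10 
   q5    q11  q12 
   q6    q13  q14 
   q7     q7   q8 
   q8     q9  q10 
   q9    q11  q12 
   q10   q13  q14 
 * q11    q7   q8 
 * q12    q9  q10 
 * q13   q11  q12 
 * q14   q13  q14 
(> = start, * = accepting)

start=q0; accept=q11,q12,q13,q14; q0-a->q1; q0-b->q2; q1-a->q3; q1-b->q4; q2-a->q5; q2-b->q6; q3-a->q7; q3-b->q8; q4-a->q9; q4-b->q10; q5-a->q11; q5-b->q12; q6-a->q13; q6-b->q14; q7-a->q7; q7-b->q8; q8-a->q9; q8-b->q10; q9-a->q11; q9-b->q12; q10-a->q13; q10-b->q14; q11-a->q7; q11-b->q8; q12-a->q9; q12-b->q10; q13-a->q11; q13-b->q12; q14-a->q13; q14-b->q14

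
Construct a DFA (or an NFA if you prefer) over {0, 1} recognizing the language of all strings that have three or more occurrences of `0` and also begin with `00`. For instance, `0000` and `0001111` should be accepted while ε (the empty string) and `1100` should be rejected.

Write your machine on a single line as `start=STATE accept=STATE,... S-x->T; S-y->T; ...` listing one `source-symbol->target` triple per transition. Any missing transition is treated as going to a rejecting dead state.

start=s0; accept=s4; s0-0->s1; s0-1->s2; s1-0->s3; s1-1->s2; s2-0->s2; s2-1->s2; s3-0->s4; s3-1->s3; s4-0->s4; s4-1->s4

Build one automaton per condition and run them in lockstep. One (5 states) tracks the count of `0`s, saturating at 4; the other (4 states) tracks whether the input so far still matches the prefix `00`. Each combined state is a pair, one component from each; accept when both components accept. Minimizing collapses redundant product states.
A 5-state machine:
        0   1  
>  s0   s1  s2 
   s1   s3  s2 
   s2   s2  s2 
   s3   s4  s3 
 * s4   s4  s4 
(> = start, * = accepting)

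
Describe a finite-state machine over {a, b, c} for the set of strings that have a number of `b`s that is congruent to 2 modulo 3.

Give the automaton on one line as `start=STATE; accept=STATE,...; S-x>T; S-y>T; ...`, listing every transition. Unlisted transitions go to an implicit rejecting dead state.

start=s0; accept=s2; s0-a>s0; s0-b>s1; s0-c>s0; s1-a>s1; s1-b>s2; s1-c>s1; s2-a>s2; s2-b>s0; s2-c>s2

The only thing that matters is how many `b`s have appeared, reduced mod 3. Use one state per residue: s0 for 0, …, s2 for 2. Reading `b` moves to the next residue; anything else stays put. s2 is accepting.
A 3-state machine:
        a   b   c  
>  s0   s0  s1  s0 
   s1   s1  s2  s1 
 * s2   s2  s0  s2 
(> = start, * = accepting)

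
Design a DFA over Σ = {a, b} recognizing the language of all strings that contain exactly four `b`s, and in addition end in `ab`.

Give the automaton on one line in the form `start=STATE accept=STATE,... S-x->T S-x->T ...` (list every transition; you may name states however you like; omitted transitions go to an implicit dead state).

Handle the two conditions separately and then intersect. One (6 states) tracks the count of `b`s, saturating at 5; the other (3 states) tracks how much of the suffix `ab` has currently been matched. Each combined state is a pair, one component from each; accept when both components accept.
With 17 states:
          a    b  
>  q0     q1   q2 
   q1     q1   q3 
   q2     q4   q5 
   q3     q4   q5 
   q4     q4   q6 
   q5     q7   q8 
   q6     q7   q8 
   q7     q7   q9 
   q8    q10  q11 
   q9    q10  q11 
   q10   q10  q12 
   q11   q13  q14 
 * q12   q13  q14 
   q13   q13  q15 
   q14   q16  q14 
   q15   q16  q14 
   q16   q16  q15 
(> = start, * = accepting)

start=q0 accept=q12 q0-a->q1 q0-b->q2 q1-a->q1 q1-b->q3 q2-a->q4 q2-b->q5 q3-a->q4 q3-b->q5 q4-a->q4 q4-b->q6 q5-a->q7 q5-b->q8 q6-a->q7 q6-b->q8 q7-a->q7 q7-b->q9 q8-a->q10 q8-b->q11 q9-a->q10 q9-b->q11 q10-a->q10 q10-b->q12 q11-a->q13 q11-b->q14 q12-a->q13 q12-b->q14 q13-a->q13 q13-b->q15 q14-a->q16 q14-b->q14 q15-a->q16 q15-b->q14 q16-a->q16 q16-b->q15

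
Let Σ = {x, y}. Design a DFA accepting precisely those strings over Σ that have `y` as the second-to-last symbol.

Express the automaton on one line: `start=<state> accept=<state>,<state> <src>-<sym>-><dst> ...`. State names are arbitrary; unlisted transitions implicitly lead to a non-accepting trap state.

Because acceptance depends on a position counted from the end, the machine has to buffer the most recent 2 symbols. Make each state the string of the last up-to-2 symbols read; on input `x` shift the window left and append `x`. Accept when the buffered window has length 2 and begins with `y`.
7 states suffice.
       x  y 
>  A   B  C 
   B   D  E 
   C   F  G 
   D   D  E 
   E   F  G 
 * F   D  E 
 * G   F  G 
(> = start, * = accepting)

start=A accept=F,G A-x->B A-y->C B-x->D B-y->E C-x->F C-y->G D-x->D D-y->E E-x->F E-y->G F-x->D F-y->E G-x->F G-y->G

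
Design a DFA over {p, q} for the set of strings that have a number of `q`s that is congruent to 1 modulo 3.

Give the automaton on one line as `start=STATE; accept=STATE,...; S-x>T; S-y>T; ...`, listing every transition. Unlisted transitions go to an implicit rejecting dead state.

Keep the running count of `q`s modulo 3: each `q` advances along the cycle A → B → C → A while other symbols loop. Accept at B.
       p  q 
>  A   A  B 
 * B   B  C 
   C   C  A 
(> = start, * = accepting)

start=A; accept=B; A-p>A; A-q>B; B-p>B; B-q>C; C-p>C; C-q>A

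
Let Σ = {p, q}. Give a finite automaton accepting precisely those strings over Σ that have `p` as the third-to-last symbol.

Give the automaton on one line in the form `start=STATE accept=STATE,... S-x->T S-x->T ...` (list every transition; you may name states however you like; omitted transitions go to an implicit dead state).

A DFA must remember the last 3 symbols (since which symbol is third-to-last isn't known until the input ends). Use one state per possible window of the last ≤3 symbols; accept from those whose window starts with `p`.
With 15 states:
          p    q  
>  s0     s1   s2 
   s1     s3   s4 
   s2     s5   s6 
   s3     s7   s8 
   s4     s9  s10 
   s5    s11  s12 
   s6    s13  s14 
 * s7     s7   s8 
 * s8     s9  s10 
 * s9    s11  s12 
 * s10   s13  s14 
   s11    s7   s8 
   s12    s9  s10 
   s13   s11  s12 
   s14   s13  s14 
(> = start, * = accepting)

start=s0 accept=s7,s8,s9,s10 s0-p->s1 s0-q->s2 s1-p->s3 s1-q->s4 s2-p->s5 s2-q->s6 s3-p->s7 s3-q->s8 s4-p->s9 s4-q->s10 s5-p->s11 s5-q->s12 s6-p->s13 s6-q->s14 s7-p->s7 s7-q->s8 s8-p->s9 s8-q->s10 s9-p->s11 s9-q->s12 s10-p->s13 s10-q->s14 s11-p->s7 s11-q->s8 s12-p->s9 s12-q->s10 s13-p->s11 s13-q->s12 s14-p->s13 s14-q->s14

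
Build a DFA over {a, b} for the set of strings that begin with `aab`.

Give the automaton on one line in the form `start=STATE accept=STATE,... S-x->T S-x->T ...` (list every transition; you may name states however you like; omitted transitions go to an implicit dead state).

Walk along `aab` while the input agrees: from q0 take `a` to q1, and so on. Any deviation drops to the rejecting sink q4. Once q3 is reached the prefix is confirmed and every continuation is accepted.
A 5-state machine:
        a   b  
>  q0   q1  q4 
   q1   q2  q4 
   q2   q4  q3 
 * q3   q3  q3 
   q4   q4  q4 
(> = start, * = accepting)

start=q0 accept=q3 q0-a->q1 q0-b->q4 q1-a->q2 q1-b->q4 q2-a->q4 q2-b->q3 q3-a->q3 q3-b->q3 q4-a->q4 q4-b->q4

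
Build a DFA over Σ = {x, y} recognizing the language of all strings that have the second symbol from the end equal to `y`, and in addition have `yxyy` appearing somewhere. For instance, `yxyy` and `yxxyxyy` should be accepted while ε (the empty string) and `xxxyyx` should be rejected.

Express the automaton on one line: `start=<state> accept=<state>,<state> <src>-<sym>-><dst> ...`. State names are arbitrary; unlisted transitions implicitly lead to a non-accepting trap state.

Build one automaton per condition and run them in lockstep. The first has 7 states tracking the last 2 symbols read; the second has 5 states tracking whether and how much of `yxyy` has been seen. A product state is a pair (one from each), accepting exactly when both do. Equivalent product states are then merged.
With 8 states:
        x   y  
>  q0   q0  q1 
   q1   q2  q1 
   q2   q0  q3 
   q3   q2  q4 
 * q4   q5  q4 
 * q5   q6  q7 
   q6   q6  q7 
   q7   q5  q4 
(> = start, * = accepting)

start=q0 accept=q4,q5 q0-x->q0 q0-y->q1 q1-x->q2 q1-y->q1 q2-x->q0 q2-y->q3 q3-x->q2 q3-y->q4 q4-x->q5 q4-y->q4 q5-x->q6 q5-y->q7 q6-x->q6 q6-y->q7 q7-x->q5 q7-y->q4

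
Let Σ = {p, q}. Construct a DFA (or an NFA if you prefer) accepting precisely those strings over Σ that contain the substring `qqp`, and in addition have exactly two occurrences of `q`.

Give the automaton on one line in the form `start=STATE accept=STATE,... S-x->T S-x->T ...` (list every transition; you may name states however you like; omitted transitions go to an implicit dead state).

start=s0 accept=s4 s0-p->s0 s0-q->s1 s1-p->s2 s1-q->s3 s2-p->s2 s2-q->s2 s3-p->s4 s3-q->s2 s4-p->s4 s4-q->s2

Handle the two conditions separately and then intersect. The first has 4 states tracking whether and how much of `qqp` has been seen; the second has 4 states tracking the count of `q`s, saturating at 3. A product state is a pair (one from each), accepting exactly when both do. Minimizing collapses redundant product states.
A 5-state machine:
        p   q  
>  s0   s0  s1 
   s1   s2  s3 
   s2   s2  s2 
   s3   s4  s2 
 * s4   s4  s2 
(> = start, * = accepting)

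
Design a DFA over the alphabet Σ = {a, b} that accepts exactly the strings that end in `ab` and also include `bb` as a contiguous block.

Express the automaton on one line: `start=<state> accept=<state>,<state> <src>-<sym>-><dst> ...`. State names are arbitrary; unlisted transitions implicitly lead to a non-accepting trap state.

start=s0 accept=s4 s0-a->s0 s0-b->s1 s1-a->s0 s1-b->s2 s2-a->s3 s2-b->s2 s3-a->s3 s3-b->s4 s4-a->s3 s4-b->s2

Handle the two conditions separately and then intersect. The first has 3 states tracking how much of the suffix `ab` has currently been matched; the second has 3 states tracking whether and how much of `bb` has been seen. A product state is a pair (one from each), accepting exactly when both do. Equivalent product states are then merged.
        a   b  
>  s0   s0  s1 
   s1   s0  s2 
   s2   s3  s2 
   s3   s3  s4 
 * s4   s3  s2 
(> = start, * = accepting)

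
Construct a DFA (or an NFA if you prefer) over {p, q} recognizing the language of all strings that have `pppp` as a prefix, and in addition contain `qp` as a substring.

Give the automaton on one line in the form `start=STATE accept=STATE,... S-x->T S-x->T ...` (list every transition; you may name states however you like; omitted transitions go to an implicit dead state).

Build one automaton per condition and run them in lockstep. The first has 6 states tracking whether the input so far still matches the prefix `pppp`; the second has 3 states tracking whether and how much of `qp` has been seen. A product state is a pair (one from each), accepting exactly when both do.
        p   q  
>  s0   s1  s2 
   s1   s3  s2 
   s2   s4  s2 
   s3   s5  s2 
   s4   s4  s4 
   s5   s6  s2 
   s6   s6  s7 
   s7   s8  s7 
 * s8   s8  s8 
(> = start, * = accepting)

start=s0 accept=s8 s0-p->s1 s0-q->s2 s1-p->s3 s1-q->s2 s2-p->s4 s2-q->s2 s3-p->s5 s3-q->s2 s4-p->s4 s4-q->s4 s5-p->s6 s5-q->s2 s6-p->s6 s6-q->s7 s7-p->s8 s7-q->s7 s8-p->s8 s8-q->s8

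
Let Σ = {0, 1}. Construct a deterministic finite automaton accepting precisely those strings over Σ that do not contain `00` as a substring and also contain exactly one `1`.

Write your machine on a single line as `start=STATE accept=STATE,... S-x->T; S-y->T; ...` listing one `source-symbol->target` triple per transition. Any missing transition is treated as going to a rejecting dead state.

Run two small machines in parallel and take their product. One (3 states) tracks partial matches of the forbidden pattern `00`; the other (3 states) tracks the count of `1`s, saturating at 2. Each combined state is a pair, one component from each; accept when both components accept.
9 states suffice.
        0   1  
>  S0   S1  S2 
   S1   S3  S2 
 * S2   S4  S5 
   S3   S3  S6 
 * S4   S6  S5 
   S5   S7  S5 
   S6   S6  S8 
   S7   S8  S5 
   S8   S8  S8 
(> = start, * = accepting)

start=S0; accept=S2,S4; S0-0->S1; S0-1->S2; S1-0->S3; S1-1->S2; S2-0->S4; S2-1->S5; S3-0->S3; S3-1->S6; S4-0->S6; S4-1->S5; S5-0->S7; S5-1->S5; S6-0->S6; S6-1->S8; S7-0->S8; S7-1->S5; S8-0->S8; S8-1->S8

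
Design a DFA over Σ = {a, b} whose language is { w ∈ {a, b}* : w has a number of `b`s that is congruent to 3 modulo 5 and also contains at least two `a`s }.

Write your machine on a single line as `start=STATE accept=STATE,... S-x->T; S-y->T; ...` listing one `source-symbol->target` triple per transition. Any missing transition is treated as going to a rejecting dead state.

start=q0; accept=q15,q17; q0-a->q1; q0-b->q2; q1-a->q3; q1-b->q4; q2-a->q4; q2-b->q5; q3-a->q6; q3-b->q7; q4-a->q7; q4-b->q8; q5-a->q8; q5-b->q9; q6-a->q6; q6-b->q10; q7-a->q10; q7-b->q11; q8-a->q11; q8-b->q12; q9-a->q12; q9-b->q13; q10-a->q10; q10-b->q14; q11-a->q14; q11-b->q15; q12-a->q15; q12-b->q16; q13-a->q16; q13-b->q0; q14-a->q14; q14-b->q17; q15-a->q17; q15-b->q18; q16-a->q18; q16-b->q1; q17-a->q17; q17-b->q19; q18-a->q19; q18-b->q3; q19-a->q19; q19-b->q6

Build one automaton per condition and run them in lockstep. The first has 5 states tracking the count of `b`s modulo 5; the second has 4 states tracking the count of `a`s, saturating at 3. A product state is a pair (one from each), accepting exactly when both do.
With 20 states:
          a    b  
>  q0     q1   q2 
   q1     q3   q4 
   q2     q4   q5 
   q3     q6   q7 
   q4     q7   q8 
   q5     q8   q9 
   q6     q6  q10 
   q7    q10  q11 
   q8    q11  q12 
   q9    q12  q13 
   q10   q10  q14 
   q11   q14  q15 
   q12   q15  q16 
   q13   q16   q0 
   q14   q14  q17 
 * q15   q17  q18 
   q16   q18   q1 
 * q17   q17  q19 
   q18   q19   q3 
   q19   q19   q6 
(> = start, * = accepting)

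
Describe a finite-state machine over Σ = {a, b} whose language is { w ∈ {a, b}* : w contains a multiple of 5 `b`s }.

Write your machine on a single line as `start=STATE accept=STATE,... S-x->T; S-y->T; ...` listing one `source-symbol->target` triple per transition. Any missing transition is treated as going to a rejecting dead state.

start=s0; accept=s0; s0-a->s0; s0-b->s1; s1-a->s1; s1-b->s2; s2-a->s2; s2-b->s3; s3-a->s3; s3-b->s4; s4-a->s4; s4-b->s0

The only thing that matters is how many `b`s have appeared, reduced mod 5. Use one state per residue: s0 for 0, …, s4 for 4. Reading `b` moves to the next residue; anything else stays put. s0 is accepting.
With 5 states:
        a   b  
>* s0   s0  s1 
   s1   s1  s2 
   s2   s2  s3 
   s3   s3  s4 
   s4   s4  s0 
(> = start, * = accepting)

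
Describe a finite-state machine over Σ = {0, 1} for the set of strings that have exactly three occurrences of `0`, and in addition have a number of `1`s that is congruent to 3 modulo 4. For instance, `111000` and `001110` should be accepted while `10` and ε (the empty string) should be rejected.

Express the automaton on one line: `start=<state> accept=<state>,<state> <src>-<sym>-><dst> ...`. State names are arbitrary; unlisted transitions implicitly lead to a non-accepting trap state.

start=q0 accept=q16 q0-0->q1 q0-1->q2 q1-0->q3 q1-1->q4 q2-0->q4 q2-1->q5 q3-0->q6 q3-1->q7 q4-0->q7 q4-1->q8 q5-0->q8 q5-1->q9 q6-0->q10 q6-1->q11 q7-0->q11 q7-1->q12 q8-0->q12 q8-1->q13 q9-0->q13 q9-1->q0 q10-0->q10 q10-1->q10 q11-0->q10 q11-1->q14 q12-0->q14 q12-1->q15 q13-0->q15 q13-1->q1 q14-0->q10 q14-1->q16 q15-0->q16 q15-1->q3 q16-0->q10 q16-1->q6

Handle the two conditions separately and then intersect. The first has 5 states tracking the count of `0`s, saturating at 4; the second has 4 states tracking the count of `1`s modulo 4. A product state is a pair (one from each), accepting exactly when both do. Equivalent product states are then merged.
A 17-state machine:
          0    1  
>  q0     q1   q2 
   q1     q3   q4 
   q2     q4   q5 
   q3     q6   q7 
   q4     q7   q8 
   q5     q8   q9 
   q6    q10  q11 
   q7    q11  q12 
   q8    q12  q13 
   q9    q13   q0 
   q10   q10  q10 
   q11   q10  q14 
   q12   q14  q15 
   q13   q15   q1 
   q14   q10  q16 
   q15   q16   q3 
 * q16   q10   q6 
(> = start, * = accepting)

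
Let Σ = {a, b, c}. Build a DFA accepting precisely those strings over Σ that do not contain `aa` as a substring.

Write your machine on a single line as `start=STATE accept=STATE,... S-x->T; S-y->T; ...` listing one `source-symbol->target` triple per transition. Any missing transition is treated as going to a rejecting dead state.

Track partial matches of the forbidden pattern `aa`. State s2 is a dead state reached once `aa` has occurred; every other state accepts. s0 means no part of `aa` is currently matched.
3 states suffice.
        a   b   c  
>* s0   s1  s0  s0 
 * s1   s2  s0  s0 
   s2   s2  s2  s2 
(> = start, * = accepting)

start=s0; accept=s0,s1; s0-a->s1; s0-b->s0; s0-c->s0; s1-a->s2; s1-b->s0; s1-c->s0; s2-a->s2; s2-b->s2; s2-c->s2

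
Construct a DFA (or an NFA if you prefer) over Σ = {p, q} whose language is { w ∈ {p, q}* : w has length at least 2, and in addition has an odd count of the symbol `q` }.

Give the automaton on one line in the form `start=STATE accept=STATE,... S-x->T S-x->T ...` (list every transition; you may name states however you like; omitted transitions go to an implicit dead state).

start=S0 accept=S3 S0-p->S1 S0-q->S2 S1-p->S1 S1-q->S3 S2-p->S3 S2-q->S1 S3-p->S3 S3-q->S1

Build one automaton per condition and run them in lockstep. One (4 states) tracks the input length, saturating at 3; the other (2 states) tracks the count of `q`s modulo 2. Each combined state is a pair, one component from each; accept when both components accept. After merging equivalent states the machine shrinks.
4 states suffice.
        p   q  
>  S0   S1  S2 
   S1   S1  S3 
   S2   S3  S1 
 * S3   S3  S1 
(> = start, * = accepting)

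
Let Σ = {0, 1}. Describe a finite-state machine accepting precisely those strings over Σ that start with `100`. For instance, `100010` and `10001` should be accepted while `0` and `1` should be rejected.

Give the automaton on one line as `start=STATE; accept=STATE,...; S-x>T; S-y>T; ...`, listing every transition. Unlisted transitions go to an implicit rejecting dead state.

Check the first 3 symbols one by one: s0 through s2 record how many have matched `100` so far; any wrong symbol goes to the dead state s4. After all 3 match we enter the accepting sink s3.
A 5-state machine:
        0   1  
>  s0   s4  s1 
   s1   s2  s4 
   s2   s3  s4 
 * s3   s3  s3 
   s4   s4  s4 
(> = start, * = accepting)

start=s0; accept=s3; s0-0>s4; s0-1>s1; s1-0>s2; s1-1>s4; s2-0>s3; s2-1>s4; s3-0>s3; s3-1>s3; s4-0>s4; s4-1>s4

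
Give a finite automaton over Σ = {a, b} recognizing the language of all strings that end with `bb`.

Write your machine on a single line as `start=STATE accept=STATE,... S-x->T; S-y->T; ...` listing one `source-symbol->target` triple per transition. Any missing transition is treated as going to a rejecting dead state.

Let each state record the length of the longest suffix of the input read so far that is also a prefix of `bb`. S1 means the last symbol is `b`; S2 means the last 2 symbols are `bb`. Accept only at S2, where the string currently ends in `bb`.
A 3-state machine:
        a   b  
>  S0   S0  S1 
   S1   S0  S2 
 * S2   S0  S2 
(> = start, * = accepting)

start=S0; accept=S2; S0-a->S0; S0-b->S1; S1-a->S0; S1-b->S2; S2-a->S0; S2-b->S2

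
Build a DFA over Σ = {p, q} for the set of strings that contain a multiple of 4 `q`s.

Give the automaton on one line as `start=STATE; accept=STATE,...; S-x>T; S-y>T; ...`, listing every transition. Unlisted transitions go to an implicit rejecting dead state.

start=A; accept=A; A-p>A; A-q>B; B-p>B; B-q>C; C-p>C; C-q>D; D-p>D; D-q>A

Keep the running count of `q`s modulo 4: each `q` advances along the cycle A → B → C → D → A while other symbols loop. Accept at A.
A 4-state machine:
       p  q 
>* A   A  B 
   B   B  C 
   C   C  D 
   D   D  A 
(> = start, * = accepting)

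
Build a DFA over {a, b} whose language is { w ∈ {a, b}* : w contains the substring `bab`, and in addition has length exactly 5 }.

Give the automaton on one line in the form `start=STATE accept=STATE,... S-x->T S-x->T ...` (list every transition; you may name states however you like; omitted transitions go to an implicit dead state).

Handle the two conditions separately and then intersect. One (4 states) tracks whether and how much of `bab` has been seen; the other (7 states) tracks the input length, saturating at 6. Each combined state is a pair, one component from each; accept when both components accept.
A 22-state machine:
          a    b  
>  S0     S1   S2 
   S1     S3   S4 
   S2     S5   S4 
   S3     S6   S7 
   S4     S8   S7 
   S5     S6   S9 
   S6    S10  S11 
   S7    S12  S11 
   S8    S10  S13 
   S9    S13  S13 
   S10   S14  S15 
   S11   S16  S15 
   S12   S14  S17 
   S13   S17  S17 
   S14   S18  S19 
   S15   S20  S19 
   S16   S18  S21 
 * S17   S21  S21 
   S18   S18  S19 
   S19   S20  S19 
   S20   S18  S21 
   S21   S21  S21 
(> = start, * = accepting)

start=S0 accept=S17 S0-a->S1 S0-b->S2 S1-a->S3 S1-b->S4 S2-a->S5 S2-b->S4 S3-a->S6 S3-b->S7 S4-a->S8 S4-b->S7 S5-a->S6 S5-b->S9 S6-a->S10 S6-b->S11 S7-a->S12 S7-b->S11 S8-a->S10 S8-b->S13 S9-a->S13 S9-b->S13 S10-a->S14 S10-b->S15 S11-a->S16 S11-b->S15 S12-a->S14 S12-b->S17 S13-a->S17 S13-b->S17 S14-a->S18 S14-b->S19 S15-a->S20 S15-b->S19 S16-a->S18 S16-b->S21 S17-a->S21 S17-b->S21 S18-a->S18 S18-b->S19 S19-a->S20 S19-b->S19 S20-a->S18 S20-b->S21 S21-a->S21 S21-b->S21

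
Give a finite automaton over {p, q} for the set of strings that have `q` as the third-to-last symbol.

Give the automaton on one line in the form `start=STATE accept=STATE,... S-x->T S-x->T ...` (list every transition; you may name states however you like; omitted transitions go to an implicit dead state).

Because acceptance depends on a position counted from the end, the machine has to buffer the most recent 3 symbols. Make each state the string of the last up-to-3 symbols read; on input `x` shift the window left and append `x`. Accept when the buffered window has length 3 and begins with `q`.
A 15-state machine:
       p  q 
>  A   B  C 
   B   D  E 
   C   F  G 
   D   H  I 
   E   J  K 
   F   L  M 
   G   N  O 
   H   H  I 
   I   J  K 
   J   L  M 
   K   N  O 
 * L   H  I 
 * M   J  K 
 * N   L  M 
 * O   N  O 
(> = start, * = accepting)

start=A accept=L,M,N,O A-p->B A-q->C B-p->D B-q->E C-p->F C-q->G D-p->H D-q->I E-p->J E-q->K F-p->L F-q->M G-p->N G-q->O H-p->H H-q->I I-p->J I-q->K J-p->L J-q->M K-p->N K-q->O L-p->H L-q->I M-p->J M-q->K N-p->L N-q->M O-p->N O-q->O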